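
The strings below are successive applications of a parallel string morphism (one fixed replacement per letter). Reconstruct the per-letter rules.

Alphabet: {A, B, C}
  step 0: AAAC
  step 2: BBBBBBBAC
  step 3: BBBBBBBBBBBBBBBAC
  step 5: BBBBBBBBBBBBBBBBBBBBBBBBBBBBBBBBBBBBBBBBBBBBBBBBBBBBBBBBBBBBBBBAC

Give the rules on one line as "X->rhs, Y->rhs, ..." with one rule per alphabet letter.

  step 2 ⇒ step 3: BBBBBBBAC ⇒ BB·BB·BB·BB·BB·BB·BB·B·AC
    A ↦ B
    B ↦ BB
    C ↦ AC

A->B, B->BB, C->AC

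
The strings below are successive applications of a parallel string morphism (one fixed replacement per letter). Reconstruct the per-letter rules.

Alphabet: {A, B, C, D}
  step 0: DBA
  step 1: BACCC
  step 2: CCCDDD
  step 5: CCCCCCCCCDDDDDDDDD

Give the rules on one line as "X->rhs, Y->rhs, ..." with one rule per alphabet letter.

  step 1 ⇒ step 2: BACCC ⇒ C·CC·D·D·D
    A ↦ CC
    B ↦ C
    C ↦ D
  step 0 ⇒ step 1: DBA ⇒ BA·C·CC
    D ↦ BA

A->CC, B->C, C->D, D->BA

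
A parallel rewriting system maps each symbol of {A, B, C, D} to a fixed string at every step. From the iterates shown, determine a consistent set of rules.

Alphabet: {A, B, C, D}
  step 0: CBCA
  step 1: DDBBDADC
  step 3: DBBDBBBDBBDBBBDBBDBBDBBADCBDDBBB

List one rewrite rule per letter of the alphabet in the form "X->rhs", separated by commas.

  step 0 ⇒ step 1: CBCA ⇒ D·DBB·D·ADC
    A ↦ ADC
    B ↦ DBB
    C ↦ D
    D ↦ B  (constrained at step 1)

A->ADC, B->DBB, C->D, D->B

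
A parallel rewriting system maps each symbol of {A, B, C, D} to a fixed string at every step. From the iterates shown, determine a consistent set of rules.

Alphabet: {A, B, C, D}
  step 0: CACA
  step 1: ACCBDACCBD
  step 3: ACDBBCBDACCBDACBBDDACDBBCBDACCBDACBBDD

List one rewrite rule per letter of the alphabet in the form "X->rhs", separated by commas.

  step 0 ⇒ step 1: CACA ⇒ AC·CBD·AC·CBD
    A ↦ CBD
    C ↦ AC
    B ↦ D  (constrained at step 1)
    D ↦ BB  (constrained at step 1)

A->CBD, B->D, C->AC, D->BB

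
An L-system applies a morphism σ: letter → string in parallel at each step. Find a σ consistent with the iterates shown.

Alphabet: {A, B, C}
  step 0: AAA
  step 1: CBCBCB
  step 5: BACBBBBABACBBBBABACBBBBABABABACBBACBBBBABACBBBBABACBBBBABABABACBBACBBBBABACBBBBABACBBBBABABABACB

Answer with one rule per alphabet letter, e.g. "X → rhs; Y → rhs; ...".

  step 0 ⇒ step 1: AAA ⇒ CB·CB·CB
    A ↦ CB
    B ↦ BA  (constrained at step 1)
    C ↦ BB  (constrained at step 1)

A->CB, B->BA, C->BB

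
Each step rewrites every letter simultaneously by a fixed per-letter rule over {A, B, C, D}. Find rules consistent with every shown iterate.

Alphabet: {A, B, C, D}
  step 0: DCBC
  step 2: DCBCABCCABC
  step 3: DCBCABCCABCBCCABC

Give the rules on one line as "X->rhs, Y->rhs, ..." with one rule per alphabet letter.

  step 2 ⇒ step 3: DCBCABCCABC ⇒ DC·BC·A·BC·C·A·BC·BC·C·A·BC
    A ↦ C
    B ↦ A
    C ↦ BC
    D ↦ DC

A->C, B->A, C->BC, D->DC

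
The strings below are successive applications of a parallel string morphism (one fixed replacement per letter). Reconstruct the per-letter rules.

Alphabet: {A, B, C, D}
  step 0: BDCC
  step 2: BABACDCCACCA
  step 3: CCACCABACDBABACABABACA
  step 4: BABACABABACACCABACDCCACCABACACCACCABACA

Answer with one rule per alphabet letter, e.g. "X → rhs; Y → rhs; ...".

A->CA, B->C, C->BA, D->CD

  step 3 ⇒ step 4: CCACCABACDBABACABABACA ⇒ BA·BA·CA·BA·BA·CA·C·CA·BA·CD·C·CA·C·CA·BA·CA·C·CA·C·CA·BA·CA
    A ↦ CA
    B ↦ C
    C ↦ BA
    D ↦ CD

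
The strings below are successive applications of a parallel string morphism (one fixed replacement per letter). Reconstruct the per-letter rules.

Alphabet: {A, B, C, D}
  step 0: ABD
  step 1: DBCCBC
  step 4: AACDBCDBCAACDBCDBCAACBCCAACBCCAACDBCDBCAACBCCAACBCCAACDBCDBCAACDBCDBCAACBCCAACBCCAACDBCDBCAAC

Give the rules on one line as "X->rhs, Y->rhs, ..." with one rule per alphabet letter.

  step 0 ⇒ step 1: ABD ⇒ DBC·C·BC
    A ↦ DBC
    B ↦ C
    D ↦ BC
    C ↦ AAC  (constrained at step 1)

A->DBC, B->C, C->AAC, D->BC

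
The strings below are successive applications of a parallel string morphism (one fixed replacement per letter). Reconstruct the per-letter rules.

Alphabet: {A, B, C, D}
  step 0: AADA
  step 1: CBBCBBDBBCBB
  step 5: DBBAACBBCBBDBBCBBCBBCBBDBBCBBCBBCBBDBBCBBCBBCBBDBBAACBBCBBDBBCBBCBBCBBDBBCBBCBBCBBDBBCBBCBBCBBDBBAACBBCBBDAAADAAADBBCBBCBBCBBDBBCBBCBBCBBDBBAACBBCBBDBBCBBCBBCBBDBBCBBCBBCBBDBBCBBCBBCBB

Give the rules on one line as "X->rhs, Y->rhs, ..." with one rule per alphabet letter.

A->CBB, B->A, C->DA, D->DBB

  step 0 ⇒ step 1: AADA ⇒ CBB·CBB·DBB·CBB
    A ↦ CBB
    D ↦ DBB
    B ↦ A  (constrained at step 1)
    C ↦ DA  (constrained at step 1)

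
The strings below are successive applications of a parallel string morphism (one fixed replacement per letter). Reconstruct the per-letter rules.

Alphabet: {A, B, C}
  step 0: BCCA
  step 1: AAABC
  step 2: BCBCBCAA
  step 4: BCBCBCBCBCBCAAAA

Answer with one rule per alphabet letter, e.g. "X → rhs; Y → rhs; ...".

  step 1 ⇒ step 2: AAABC ⇒ BC·BC·BC·A·A
    A ↦ BC
    B ↦ A
    C ↦ A

A->BC, B->A, C->A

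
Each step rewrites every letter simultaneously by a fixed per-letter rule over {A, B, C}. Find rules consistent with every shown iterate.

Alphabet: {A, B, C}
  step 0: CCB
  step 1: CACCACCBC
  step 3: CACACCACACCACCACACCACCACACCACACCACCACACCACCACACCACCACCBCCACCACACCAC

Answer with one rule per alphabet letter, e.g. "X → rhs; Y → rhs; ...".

  step 0 ⇒ step 1: CCB ⇒ CAC·CAC·CBC
    B ↦ CBC
    C ↦ CAC
    A ↦ AC  (constrained at step 1)

A->AC, B->CBC, C->CAC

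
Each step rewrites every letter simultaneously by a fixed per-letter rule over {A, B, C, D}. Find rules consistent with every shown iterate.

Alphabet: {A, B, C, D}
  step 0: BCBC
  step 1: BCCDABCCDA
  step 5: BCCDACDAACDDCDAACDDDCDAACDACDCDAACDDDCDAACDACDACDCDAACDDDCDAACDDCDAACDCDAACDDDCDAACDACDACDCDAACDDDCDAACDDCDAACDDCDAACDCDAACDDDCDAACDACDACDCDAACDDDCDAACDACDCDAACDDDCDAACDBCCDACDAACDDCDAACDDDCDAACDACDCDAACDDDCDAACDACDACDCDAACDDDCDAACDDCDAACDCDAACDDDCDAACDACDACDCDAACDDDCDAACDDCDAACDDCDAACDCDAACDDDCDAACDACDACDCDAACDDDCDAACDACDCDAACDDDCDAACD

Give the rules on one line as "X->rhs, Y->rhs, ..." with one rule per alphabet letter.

  step 0 ⇒ step 1: BCBC ⇒ BC·CDA·BC·CDA
    B ↦ BC
    C ↦ CDA
    A ↦ D  (constrained at step 1)
    D ↦ ACD  (constrained at step 1)

A->D, B->BC, C->CDA, D->ACD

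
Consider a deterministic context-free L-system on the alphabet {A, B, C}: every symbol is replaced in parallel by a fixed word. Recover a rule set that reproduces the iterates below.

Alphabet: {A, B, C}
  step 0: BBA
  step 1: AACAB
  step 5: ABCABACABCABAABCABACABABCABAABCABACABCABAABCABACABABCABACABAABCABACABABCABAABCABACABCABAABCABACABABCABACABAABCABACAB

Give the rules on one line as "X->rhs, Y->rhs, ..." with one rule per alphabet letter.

A->CAB, B->A, C->AB

  step 0 ⇒ step 1: BBA ⇒ A·A·CAB
    A ↦ CAB
    B ↦ A
    C ↦ AB  (constrained at step 1)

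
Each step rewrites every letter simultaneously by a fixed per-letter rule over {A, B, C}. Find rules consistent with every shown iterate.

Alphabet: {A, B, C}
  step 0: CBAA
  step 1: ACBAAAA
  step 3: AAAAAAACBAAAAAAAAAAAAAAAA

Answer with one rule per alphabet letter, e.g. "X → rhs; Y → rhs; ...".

  step 0 ⇒ step 1: CBAA ⇒ A·CB·AA·AA
    A ↦ AA
    B ↦ CB
    C ↦ A

A->AA, B->CB, C->A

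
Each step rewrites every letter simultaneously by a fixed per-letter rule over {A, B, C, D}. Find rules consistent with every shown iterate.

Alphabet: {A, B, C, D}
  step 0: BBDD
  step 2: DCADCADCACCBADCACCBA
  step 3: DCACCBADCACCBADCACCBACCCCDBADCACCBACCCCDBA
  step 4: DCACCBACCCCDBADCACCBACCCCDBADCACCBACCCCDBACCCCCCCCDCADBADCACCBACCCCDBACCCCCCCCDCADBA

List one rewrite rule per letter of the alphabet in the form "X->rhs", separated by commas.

  step 3 ⇒ step 4: DCACCBADCACCBADCACCBACCCCDBADCACCBACCCCDBA ⇒ DCA·CC·BA·CC·CC·D·BA·DCA·CC·BA·CC·CC·D·BA·DCA·CC·BA·CC·CC·D·BA·CC·CC·CC·CC·DCA·D·BA·DCA·CC·BA·CC·CC·D·BA·CC·CC·CC·CC·DCA·D·BA
    A ↦ BA
    B ↦ D
    C ↦ CC
    D ↦ DCA

A->BA, B->D, C->CC, D->DCA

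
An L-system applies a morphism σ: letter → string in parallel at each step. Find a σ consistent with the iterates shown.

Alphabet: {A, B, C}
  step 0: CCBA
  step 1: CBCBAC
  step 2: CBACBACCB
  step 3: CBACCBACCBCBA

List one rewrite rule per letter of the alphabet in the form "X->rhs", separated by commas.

A->C, B->A, C->CB

  step 2 ⇒ step 3: CBACBACCB ⇒ CB·A·C·CB·A·C·CB·CB·A
    A ↦ C
    B ↦ A
    C ↦ CB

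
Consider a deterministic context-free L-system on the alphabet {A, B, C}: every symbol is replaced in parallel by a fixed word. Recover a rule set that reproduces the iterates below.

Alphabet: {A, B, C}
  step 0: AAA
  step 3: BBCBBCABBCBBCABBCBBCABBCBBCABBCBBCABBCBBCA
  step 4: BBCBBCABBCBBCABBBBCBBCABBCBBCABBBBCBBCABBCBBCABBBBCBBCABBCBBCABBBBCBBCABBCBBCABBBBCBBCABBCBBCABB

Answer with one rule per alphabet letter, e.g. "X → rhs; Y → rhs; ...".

A->BB, B->BBC, C->A

  step 3 ⇒ step 4: BBCBBCABBCBBCABBCBBCABBCBBCABBCBBCABBCBBCA ⇒ BBC·BBC·A·BBC·BBC·A·BB·BBC·BBC·A·BBC·BBC·A·BB·BBC·BBC·A·BBC·BBC·A·BB·BBC·BBC·A·BBC·BBC·A·BB·BBC·BBC·A·BBC·BBC·A·BB·BBC·BBC·A·BBC·BBC·A·BB
    A ↦ BB
    B ↦ BBC
    C ↦ A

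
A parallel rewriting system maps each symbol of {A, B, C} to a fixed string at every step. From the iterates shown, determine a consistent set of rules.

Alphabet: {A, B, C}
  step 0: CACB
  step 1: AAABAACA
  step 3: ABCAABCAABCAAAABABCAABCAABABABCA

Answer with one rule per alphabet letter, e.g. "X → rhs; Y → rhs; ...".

A->AB, B->CA, C->AA

  step 0 ⇒ step 1: CACB ⇒ AA·AB·AA·CA
    A ↦ AB
    B ↦ CA
    C ↦ AA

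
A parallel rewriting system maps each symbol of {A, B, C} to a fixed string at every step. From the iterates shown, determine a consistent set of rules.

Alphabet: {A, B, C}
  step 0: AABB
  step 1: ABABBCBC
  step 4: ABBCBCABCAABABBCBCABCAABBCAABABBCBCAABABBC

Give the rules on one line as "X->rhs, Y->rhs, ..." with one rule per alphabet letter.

  step 0 ⇒ step 1: AABB ⇒ AB·AB·BC·BC
    A ↦ AB
    B ↦ BC
    C ↦ A  (constrained at step 1)

A->AB, B->BC, C->A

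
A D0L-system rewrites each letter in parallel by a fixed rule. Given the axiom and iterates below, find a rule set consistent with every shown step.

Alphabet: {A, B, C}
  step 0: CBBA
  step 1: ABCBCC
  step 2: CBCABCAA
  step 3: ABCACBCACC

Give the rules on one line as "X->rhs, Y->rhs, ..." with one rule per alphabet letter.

  step 2 ⇒ step 3: CBCABCAA ⇒ A·BC·A·C·BC·A·C·C
    A ↦ C
    B ↦ BC
    C ↦ A

A->C, B->BC, C->A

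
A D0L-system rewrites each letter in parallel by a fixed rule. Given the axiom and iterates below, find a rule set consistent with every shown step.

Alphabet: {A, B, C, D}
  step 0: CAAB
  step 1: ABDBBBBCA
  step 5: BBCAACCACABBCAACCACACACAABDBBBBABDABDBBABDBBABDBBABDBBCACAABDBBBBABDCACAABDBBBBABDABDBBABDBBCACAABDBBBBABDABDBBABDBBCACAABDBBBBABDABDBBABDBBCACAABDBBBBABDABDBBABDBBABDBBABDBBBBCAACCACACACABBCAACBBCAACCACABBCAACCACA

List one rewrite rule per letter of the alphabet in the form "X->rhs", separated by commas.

A->BB, B->CA, C->ABD, D->AC

  step 0 ⇒ step 1: CAAB ⇒ ABD·BB·BB·CA
    A ↦ BB
    B ↦ CA
    C ↦ ABD
    D ↦ AC  (constrained at step 1)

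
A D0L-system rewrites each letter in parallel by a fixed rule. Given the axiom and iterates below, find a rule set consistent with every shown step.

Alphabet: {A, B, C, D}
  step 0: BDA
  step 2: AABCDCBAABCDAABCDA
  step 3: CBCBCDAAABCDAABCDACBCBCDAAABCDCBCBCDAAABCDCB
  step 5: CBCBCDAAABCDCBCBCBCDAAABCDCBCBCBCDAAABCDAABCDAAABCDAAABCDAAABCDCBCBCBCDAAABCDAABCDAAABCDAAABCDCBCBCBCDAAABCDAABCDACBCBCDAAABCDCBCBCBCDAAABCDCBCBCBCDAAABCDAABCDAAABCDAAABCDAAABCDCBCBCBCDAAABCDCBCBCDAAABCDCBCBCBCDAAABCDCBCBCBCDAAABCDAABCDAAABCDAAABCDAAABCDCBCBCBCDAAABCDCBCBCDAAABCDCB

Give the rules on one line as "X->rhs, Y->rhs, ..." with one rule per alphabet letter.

A->CB, B->CDA, C->AAB, D->CD

  step 2 ⇒ step 3: AABCDCBAABCDAABCDA ⇒ CB·CB·CDA·AAB·CD·AAB·CDA·CB·CB·CDA·AAB·CD·CB·CB·CDA·AAB·CD·CB
    A ↦ CB
    B ↦ CDA
    C ↦ AAB
    D ↦ CD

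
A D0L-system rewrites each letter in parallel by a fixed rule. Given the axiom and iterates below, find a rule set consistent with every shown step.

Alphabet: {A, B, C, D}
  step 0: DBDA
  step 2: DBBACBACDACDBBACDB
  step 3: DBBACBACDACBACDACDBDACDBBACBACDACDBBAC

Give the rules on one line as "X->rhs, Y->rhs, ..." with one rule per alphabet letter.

  step 2 ⇒ step 3: DBBACBACDACDBBACDB ⇒ DB·BAC·BAC·D·AC·BAC·D·AC·DB·D·AC·DB·BAC·BAC·D·AC·DB·BAC
    A ↦ D
    B ↦ BAC
    C ↦ AC
    D ↦ DB

A->D, B->BAC, C->AC, D->DB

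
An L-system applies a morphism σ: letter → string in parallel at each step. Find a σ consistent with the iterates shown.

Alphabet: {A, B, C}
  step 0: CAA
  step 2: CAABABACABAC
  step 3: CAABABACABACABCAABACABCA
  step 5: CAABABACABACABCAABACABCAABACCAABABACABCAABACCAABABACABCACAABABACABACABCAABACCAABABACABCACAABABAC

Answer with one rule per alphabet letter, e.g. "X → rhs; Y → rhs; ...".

  step 2 ⇒ step 3: CAABABACABAC ⇒ CA·AB·AB·AC·AB·AC·AB·CA·AB·AC·AB·CA
    A ↦ AB
    B ↦ AC
    C ↦ CA

A->AB, B->AC, C->CA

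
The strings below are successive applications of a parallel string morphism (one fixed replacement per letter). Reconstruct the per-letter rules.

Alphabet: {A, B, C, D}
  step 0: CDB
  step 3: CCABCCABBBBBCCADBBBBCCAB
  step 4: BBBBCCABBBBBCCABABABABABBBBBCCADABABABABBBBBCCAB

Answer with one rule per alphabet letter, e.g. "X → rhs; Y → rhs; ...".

  step 3 ⇒ step 4: CCABCCABBBBBCCADBBBBCCAB ⇒ BB·BB·CC·AB·BB·BB·CC·AB·AB·AB·AB·AB·BB·BB·CC·AD·AB·AB·AB·AB·BB·BB·CC·AB
    A ↦ CC
    B ↦ AB
    C ↦ BB
    D ↦ AD

A->CC, B->AB, C->BB, D->AD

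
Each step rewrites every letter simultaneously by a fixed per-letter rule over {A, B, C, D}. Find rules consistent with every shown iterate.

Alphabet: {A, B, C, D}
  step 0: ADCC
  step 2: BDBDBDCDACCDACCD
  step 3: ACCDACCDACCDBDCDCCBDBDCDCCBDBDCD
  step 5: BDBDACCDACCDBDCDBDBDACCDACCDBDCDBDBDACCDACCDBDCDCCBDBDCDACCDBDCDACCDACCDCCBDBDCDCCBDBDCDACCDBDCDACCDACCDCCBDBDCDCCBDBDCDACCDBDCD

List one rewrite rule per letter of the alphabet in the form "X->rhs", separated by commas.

A->CC, B->AC, C->BD, D->CD

  step 2 ⇒ step 3: BDBDBDCDACCDACCD ⇒ AC·CD·AC·CD·AC·CD·BD·CD·CC·BD·BD·CD·CC·BD·BD·CD
    A ↦ CC
    B ↦ AC
    C ↦ BD
    D ↦ CD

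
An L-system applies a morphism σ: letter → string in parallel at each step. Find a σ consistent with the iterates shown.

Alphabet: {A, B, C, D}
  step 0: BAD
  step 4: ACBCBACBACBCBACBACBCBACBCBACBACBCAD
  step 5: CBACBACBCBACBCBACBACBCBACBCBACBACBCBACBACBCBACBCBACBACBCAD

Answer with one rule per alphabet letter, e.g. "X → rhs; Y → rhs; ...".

A->CB, B->CB, C->A, D->CAD

  step 4 ⇒ step 5: ACBCBACBACBCBACBACBCBACBCBACBACBCAD ⇒ CB·A·CB·A·CB·CB·A·CB·CB·A·CB·A·CB·CB·A·CB·CB·A·CB·A·CB·CB·A·CB·A·CB·CB·A·CB·CB·A·CB·A·CB·CAD
    A ↦ CB
    B ↦ CB
    C ↦ A
    D ↦ CAD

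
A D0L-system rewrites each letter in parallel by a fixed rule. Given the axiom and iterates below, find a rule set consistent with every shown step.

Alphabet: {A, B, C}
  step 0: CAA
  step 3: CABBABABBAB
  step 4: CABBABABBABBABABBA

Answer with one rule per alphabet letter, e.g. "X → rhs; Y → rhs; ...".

  step 3 ⇒ step 4: CABBABABBAB ⇒ CA·B·BA·BA·B·BA·B·BA·BA·B·BA
    A ↦ B
    B ↦ BA
    C ↦ CA

A->B, B->BA, C->CA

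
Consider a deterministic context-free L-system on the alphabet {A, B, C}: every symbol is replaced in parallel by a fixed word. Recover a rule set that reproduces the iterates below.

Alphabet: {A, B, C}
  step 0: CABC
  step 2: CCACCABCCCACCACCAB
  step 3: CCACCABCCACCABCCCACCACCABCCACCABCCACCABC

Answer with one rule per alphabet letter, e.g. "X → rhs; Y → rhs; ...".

  step 2 ⇒ step 3: CCACCABCCCACCACCAB ⇒ CCA·CCA·B·CCA·CCA·B·C·CCA·CCA·CCA·B·CCA·CCA·B·CCA·CCA·B·C
    A ↦ B
    B ↦ C
    C ↦ CCA

A->B, B->C, C->CCA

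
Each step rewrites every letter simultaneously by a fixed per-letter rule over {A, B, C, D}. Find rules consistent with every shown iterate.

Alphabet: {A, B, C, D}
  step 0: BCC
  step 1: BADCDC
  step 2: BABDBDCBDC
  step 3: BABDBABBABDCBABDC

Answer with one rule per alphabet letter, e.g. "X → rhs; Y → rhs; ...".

A->BD, B->BA, C->DC, D->B

  step 2 ⇒ step 3: BABDBDCBDC ⇒ BA·BD·BA·B·BA·B·DC·BA·B·DC
    A ↦ BD
    B ↦ BA
    C ↦ DC
    D ↦ B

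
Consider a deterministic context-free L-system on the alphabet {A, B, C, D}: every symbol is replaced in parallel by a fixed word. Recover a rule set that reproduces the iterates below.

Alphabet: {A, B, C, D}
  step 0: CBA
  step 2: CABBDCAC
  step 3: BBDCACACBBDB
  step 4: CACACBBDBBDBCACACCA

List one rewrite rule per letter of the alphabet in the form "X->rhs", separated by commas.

  step 3 ⇒ step 4: BBDCACACBBDB ⇒ CA·CA·C·B·BD·B·BD·B·CA·CA·C·CA
    A ↦ BD
    B ↦ CA
    C ↦ B
    D ↦ C

A->BD, B->CA, C->B, D->C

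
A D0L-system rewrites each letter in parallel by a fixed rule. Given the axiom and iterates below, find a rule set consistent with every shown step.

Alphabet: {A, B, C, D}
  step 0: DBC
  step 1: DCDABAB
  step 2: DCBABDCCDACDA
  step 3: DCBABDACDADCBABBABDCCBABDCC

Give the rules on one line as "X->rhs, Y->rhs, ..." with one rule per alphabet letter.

A->C, B->DA, C->BAB, D->DC

  step 2 ⇒ step 3: DCBABDCCDACDA ⇒ DC·BAB·DA·C·DA·DC·BAB·BAB·DC·C·BAB·DC·C
    A ↦ C
    B ↦ DA
    C ↦ BAB
    D ↦ DC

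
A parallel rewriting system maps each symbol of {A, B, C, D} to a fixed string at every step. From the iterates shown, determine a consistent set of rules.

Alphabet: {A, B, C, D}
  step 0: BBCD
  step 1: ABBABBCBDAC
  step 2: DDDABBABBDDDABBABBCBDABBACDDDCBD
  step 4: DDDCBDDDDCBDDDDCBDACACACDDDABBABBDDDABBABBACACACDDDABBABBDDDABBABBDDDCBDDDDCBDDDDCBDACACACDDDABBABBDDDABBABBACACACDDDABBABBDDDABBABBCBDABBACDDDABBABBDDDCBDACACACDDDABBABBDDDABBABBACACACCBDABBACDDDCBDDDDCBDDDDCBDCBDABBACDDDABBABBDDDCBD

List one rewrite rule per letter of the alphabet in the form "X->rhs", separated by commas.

A->DDD, B->ABB, C->CBD, D->AC

  step 1 ⇒ step 2: ABBABBCBDAC ⇒ DDD·ABB·ABB·DDD·ABB·ABB·CBD·ABB·AC·DDD·CBD
    A ↦ DDD
    B ↦ ABB
    C ↦ CBD
    D ↦ AC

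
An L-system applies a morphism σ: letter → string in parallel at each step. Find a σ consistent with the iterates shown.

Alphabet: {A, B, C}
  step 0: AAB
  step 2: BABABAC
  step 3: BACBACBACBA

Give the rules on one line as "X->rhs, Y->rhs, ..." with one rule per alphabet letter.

A->C, B->BA, C->BA

  step 2 ⇒ step 3: BABABAC ⇒ BA·C·BA·C·BA·C·BA
    A ↦ C
    B ↦ BA
    C ↦ BA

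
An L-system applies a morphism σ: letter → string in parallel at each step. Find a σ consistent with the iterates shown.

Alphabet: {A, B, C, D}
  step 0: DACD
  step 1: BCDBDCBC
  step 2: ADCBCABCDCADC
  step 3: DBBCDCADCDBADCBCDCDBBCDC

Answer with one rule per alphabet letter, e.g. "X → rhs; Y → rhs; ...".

A->DB, B->A, C->DC, D->BC

  step 2 ⇒ step 3: ADCBCABCDCADC ⇒ DB·BC·DC·A·DC·DB·A·DC·BC·DC·DB·BC·DC
    A ↦ DB
    B ↦ A
    C ↦ DC
    D ↦ BC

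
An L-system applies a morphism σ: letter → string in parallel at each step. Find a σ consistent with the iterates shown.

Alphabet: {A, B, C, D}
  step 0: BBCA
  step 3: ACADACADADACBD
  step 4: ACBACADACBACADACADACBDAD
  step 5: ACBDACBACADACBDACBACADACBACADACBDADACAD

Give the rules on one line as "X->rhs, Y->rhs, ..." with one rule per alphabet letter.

A->AC, B->D, C->B, D->AD

  step 4 ⇒ step 5: ACBACADACBACADACADACBDAD ⇒ AC·B·D·AC·B·AC·AD·AC·B·D·AC·B·AC·AD·AC·B·AC·AD·AC·B·D·AD·AC·AD
    A ↦ AC
    B ↦ D
    C ↦ B
    D ↦ AD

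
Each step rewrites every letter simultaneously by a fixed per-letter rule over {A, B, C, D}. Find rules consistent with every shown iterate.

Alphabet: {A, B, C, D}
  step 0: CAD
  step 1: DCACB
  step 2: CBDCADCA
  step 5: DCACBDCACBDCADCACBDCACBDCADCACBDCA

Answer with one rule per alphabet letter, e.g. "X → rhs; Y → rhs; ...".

  step 1 ⇒ step 2: DCACB ⇒ CB·D·CA·D·CA
    A ↦ CA
    B ↦ CA
    C ↦ D
    D ↦ CB

A->CA, B->CA, C->D, D->CB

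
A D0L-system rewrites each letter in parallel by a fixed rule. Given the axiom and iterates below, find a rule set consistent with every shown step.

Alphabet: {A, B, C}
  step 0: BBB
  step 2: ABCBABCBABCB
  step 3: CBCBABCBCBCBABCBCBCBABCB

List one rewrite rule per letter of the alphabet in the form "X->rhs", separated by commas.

A->CB, B->CB, C->AB

  step 2 ⇒ step 3: ABCBABCBABCB ⇒ CB·CB·AB·CB·CB·CB·AB·CB·CB·CB·AB·CB
    A ↦ CB
    B ↦ CB
    C ↦ AB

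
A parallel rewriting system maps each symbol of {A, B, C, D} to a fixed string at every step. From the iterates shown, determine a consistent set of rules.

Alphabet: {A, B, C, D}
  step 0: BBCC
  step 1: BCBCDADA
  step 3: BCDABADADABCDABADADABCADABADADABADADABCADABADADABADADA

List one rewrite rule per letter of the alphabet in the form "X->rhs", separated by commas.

A->ADA, B->BC, C->DA, D->BAD

  step 0 ⇒ step 1: BBCC ⇒ BC·BC·DA·DA
    B ↦ BC
    C ↦ DA
    A ↦ ADA  (constrained at step 1)
    D ↦ BAD  (constrained at step 1)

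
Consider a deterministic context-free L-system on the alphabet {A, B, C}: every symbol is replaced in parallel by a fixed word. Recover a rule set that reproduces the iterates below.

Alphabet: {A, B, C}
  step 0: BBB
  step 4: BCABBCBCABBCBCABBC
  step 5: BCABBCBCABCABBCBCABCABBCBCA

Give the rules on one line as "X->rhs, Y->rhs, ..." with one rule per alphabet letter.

A->B, B->BC, C->A

  step 4 ⇒ step 5: BCABBCBCABBCBCABBC ⇒ BC·A·B·BC·BC·A·BC·A·B·BC·BC·A·BC·A·B·BC·BC·A
    A ↦ B
    B ↦ BC
    C ↦ A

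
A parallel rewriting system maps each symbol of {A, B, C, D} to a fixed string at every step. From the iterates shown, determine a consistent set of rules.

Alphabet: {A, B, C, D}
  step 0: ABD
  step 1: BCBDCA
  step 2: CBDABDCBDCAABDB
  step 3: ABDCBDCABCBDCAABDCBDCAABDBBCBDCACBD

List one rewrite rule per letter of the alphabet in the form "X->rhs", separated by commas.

  step 2 ⇒ step 3: CBDABDCBDCAABDB ⇒ ABD·CBD·CA·B·CBD·CA·ABD·CBD·CA·ABD·B·B·CBD·CA·CBD
    A ↦ B
    B ↦ CBD
    C ↦ ABD
    D ↦ CA

A->B, B->CBD, C->ABD, D->CA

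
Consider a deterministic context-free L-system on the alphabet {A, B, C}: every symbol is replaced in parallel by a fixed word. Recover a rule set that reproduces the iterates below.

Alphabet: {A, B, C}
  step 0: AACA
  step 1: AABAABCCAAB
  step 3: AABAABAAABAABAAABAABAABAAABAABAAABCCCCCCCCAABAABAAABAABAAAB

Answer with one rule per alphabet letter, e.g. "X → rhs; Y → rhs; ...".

A->AAB, B->A, C->CC

  step 0 ⇒ step 1: AACA ⇒ AAB·AAB·CC·AAB
    A ↦ AAB
    C ↦ CC
    B ↦ A  (constrained at step 1)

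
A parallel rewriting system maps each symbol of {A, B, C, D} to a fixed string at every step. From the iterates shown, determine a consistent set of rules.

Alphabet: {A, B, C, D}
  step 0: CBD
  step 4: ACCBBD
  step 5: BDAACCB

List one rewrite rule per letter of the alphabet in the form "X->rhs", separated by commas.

  step 4 ⇒ step 5: ACCBBD ⇒ BD·A·A·C·C·B
    A ↦ BD
    B ↦ C
    C ↦ A
    D ↦ B

A->BD, B->C, C->A, D->B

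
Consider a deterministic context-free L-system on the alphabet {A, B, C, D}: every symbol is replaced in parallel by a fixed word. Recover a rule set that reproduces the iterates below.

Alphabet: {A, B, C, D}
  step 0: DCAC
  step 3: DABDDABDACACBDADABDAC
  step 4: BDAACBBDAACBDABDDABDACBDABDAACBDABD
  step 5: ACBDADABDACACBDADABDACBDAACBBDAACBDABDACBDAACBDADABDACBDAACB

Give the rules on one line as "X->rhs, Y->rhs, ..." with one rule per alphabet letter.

  step 4 ⇒ step 5: BDAACBBDAACBDABDDABDACBDABDAACBDABD ⇒ AC·B·DA·DA·BD·AC·AC·B·DA·DA·BD·AC·B·DA·AC·B·B·DA·AC·B·DA·BD·AC·B·DA·AC·B·DA·DA·BD·AC·B·DA·AC·B
    A ↦ DA
    B ↦ AC
    C ↦ BD
    D ↦ B

A->DA, B->AC, C->BD, D->B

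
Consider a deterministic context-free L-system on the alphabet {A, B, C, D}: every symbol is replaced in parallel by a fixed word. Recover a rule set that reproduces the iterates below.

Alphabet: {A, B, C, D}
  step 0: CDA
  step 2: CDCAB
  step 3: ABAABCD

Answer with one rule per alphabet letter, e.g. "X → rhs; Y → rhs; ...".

A->C, B->D, C->AB, D->A

  step 2 ⇒ step 3: CDCAB ⇒ AB·A·AB·C·D
    A ↦ C
    B ↦ D
    C ↦ AB
    D ↦ A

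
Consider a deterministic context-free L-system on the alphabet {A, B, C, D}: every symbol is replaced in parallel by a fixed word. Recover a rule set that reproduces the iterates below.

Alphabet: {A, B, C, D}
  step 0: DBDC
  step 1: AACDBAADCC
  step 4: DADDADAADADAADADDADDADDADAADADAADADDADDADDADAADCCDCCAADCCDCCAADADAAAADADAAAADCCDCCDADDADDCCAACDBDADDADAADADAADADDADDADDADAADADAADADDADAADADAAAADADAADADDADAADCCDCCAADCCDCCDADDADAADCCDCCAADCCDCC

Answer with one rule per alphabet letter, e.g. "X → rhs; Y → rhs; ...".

  step 0 ⇒ step 1: DBDC ⇒ AA·CDB·AA·DCC
    B ↦ CDB
    C ↦ DCC
    D ↦ AA
    A ↦ DAD  (constrained at step 1)

A->DAD, B->CDB, C->DCC, D->AA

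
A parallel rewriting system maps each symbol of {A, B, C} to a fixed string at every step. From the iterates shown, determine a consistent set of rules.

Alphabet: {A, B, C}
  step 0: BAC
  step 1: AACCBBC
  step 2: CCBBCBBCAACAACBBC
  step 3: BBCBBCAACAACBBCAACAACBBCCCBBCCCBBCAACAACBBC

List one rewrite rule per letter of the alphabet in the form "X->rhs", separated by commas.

A->C, B->AAC, C->BBC

  step 2 ⇒ step 3: CCBBCBBCAACAACBBC ⇒ BBC·BBC·AAC·AAC·BBC·AAC·AAC·BBC·C·C·BBC·C·C·BBC·AAC·AAC·BBC
    A ↦ C
    B ↦ AAC
    C ↦ BBC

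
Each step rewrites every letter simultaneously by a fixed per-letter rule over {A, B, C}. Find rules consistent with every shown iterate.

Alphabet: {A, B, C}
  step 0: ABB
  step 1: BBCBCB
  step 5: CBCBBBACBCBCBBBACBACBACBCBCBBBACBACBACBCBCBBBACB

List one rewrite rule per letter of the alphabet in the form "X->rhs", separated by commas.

  step 0 ⇒ step 1: ABB ⇒ BB·CB·CB
    A ↦ BB
    B ↦ CB
    C ↦ A  (constrained at step 1)

A->BB, B->CB, C->A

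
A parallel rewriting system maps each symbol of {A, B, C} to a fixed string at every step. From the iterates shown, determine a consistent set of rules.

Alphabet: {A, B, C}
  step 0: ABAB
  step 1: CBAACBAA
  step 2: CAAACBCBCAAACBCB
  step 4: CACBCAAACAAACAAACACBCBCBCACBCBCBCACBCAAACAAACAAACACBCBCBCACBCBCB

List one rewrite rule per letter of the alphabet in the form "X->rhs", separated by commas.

A->CB, B->AA, C->CA

  step 1 ⇒ step 2: CBAACBAA ⇒ CA·AA·CB·CB·CA·AA·CB·CB
    A ↦ CB
    B ↦ AA
    C ↦ CA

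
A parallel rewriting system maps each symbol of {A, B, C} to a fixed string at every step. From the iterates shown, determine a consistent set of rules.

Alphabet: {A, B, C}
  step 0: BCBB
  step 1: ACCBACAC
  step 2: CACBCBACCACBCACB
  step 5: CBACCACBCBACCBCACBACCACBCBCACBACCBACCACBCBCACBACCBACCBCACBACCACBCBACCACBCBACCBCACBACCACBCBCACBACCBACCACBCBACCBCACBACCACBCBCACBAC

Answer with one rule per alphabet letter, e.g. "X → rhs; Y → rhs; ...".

  step 1 ⇒ step 2: ACCBACAC ⇒ CA·CB·CB·AC·CA·CB·CA·CB
    A ↦ CA
    B ↦ AC
    C ↦ CB

A->CA, B->AC, C->CB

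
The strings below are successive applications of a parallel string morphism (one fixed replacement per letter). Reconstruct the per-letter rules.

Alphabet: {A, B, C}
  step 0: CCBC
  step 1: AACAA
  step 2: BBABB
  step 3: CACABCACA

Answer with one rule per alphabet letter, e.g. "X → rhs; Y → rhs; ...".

A->B, B->CA, C->A

  step 2 ⇒ step 3: BBABB ⇒ CA·CA·B·CA·CA
    A ↦ B
    B ↦ CA
  step 0 ⇒ step 1: CCBC ⇒ A·A·CA·A
    C ↦ A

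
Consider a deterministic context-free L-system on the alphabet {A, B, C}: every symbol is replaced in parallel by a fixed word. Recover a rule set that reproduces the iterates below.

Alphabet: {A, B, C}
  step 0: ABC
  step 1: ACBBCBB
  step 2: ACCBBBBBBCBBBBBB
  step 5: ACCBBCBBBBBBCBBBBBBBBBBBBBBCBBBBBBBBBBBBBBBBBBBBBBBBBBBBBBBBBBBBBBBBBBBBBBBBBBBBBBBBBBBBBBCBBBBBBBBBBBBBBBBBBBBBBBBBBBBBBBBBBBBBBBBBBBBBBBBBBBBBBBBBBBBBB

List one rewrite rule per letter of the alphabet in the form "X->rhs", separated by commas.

  step 1 ⇒ step 2: ACBBCBB ⇒ AC·CBB·BB·BB·CBB·BB·BB
    A ↦ AC
    B ↦ BB
    C ↦ CBB

A->AC, B->BB, C->CBB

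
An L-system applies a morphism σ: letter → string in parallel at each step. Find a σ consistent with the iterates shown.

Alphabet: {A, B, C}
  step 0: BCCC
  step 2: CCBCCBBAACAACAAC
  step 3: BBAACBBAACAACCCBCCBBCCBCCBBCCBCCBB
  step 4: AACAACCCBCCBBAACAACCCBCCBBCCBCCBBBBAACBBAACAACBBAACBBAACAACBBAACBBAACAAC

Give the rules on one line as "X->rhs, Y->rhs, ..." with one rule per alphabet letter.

A->CCB, B->AAC, C->B

  step 3 ⇒ step 4: BBAACBBAACAACCCBCCBBCCBCCBBCCBCCBB ⇒ AAC·AAC·CCB·CCB·B·AAC·AAC·CCB·CCB·B·CCB·CCB·B·B·B·AAC·B·B·AAC·AAC·B·B·AAC·B·B·AAC·AAC·B·B·AAC·B·B·AAC·AAC
    A ↦ CCB
    B ↦ AAC
    C ↦ B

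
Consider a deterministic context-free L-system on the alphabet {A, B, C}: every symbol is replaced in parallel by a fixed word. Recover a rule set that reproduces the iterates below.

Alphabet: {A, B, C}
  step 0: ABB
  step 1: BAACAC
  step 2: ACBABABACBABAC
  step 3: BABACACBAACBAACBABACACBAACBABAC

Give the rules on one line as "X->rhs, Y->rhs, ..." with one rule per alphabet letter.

  step 2 ⇒ step 3: ACBABABACBABAC ⇒ BA·BAC·AC·BA·AC·BA·AC·BA·BAC·AC·BA·AC·BA·BAC
    A ↦ BA
    B ↦ AC
    C ↦ BAC

A->BA, B->AC, C->BAC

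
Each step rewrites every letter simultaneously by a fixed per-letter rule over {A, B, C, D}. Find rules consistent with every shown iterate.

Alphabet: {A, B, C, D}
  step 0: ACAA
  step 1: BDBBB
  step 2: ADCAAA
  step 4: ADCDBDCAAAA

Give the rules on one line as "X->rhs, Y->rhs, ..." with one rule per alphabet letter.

  step 1 ⇒ step 2: BDBBB ⇒ A·DC·A·A·A
    B ↦ A
    D ↦ DC
  step 0 ⇒ step 1: ACAA ⇒ B·DB·B·B
    A ↦ B
  step 0 ⇒ step 1: ACAA ⇒ B·DB·B·B
    C ↦ DB

A->B, B->A, C->DB, D->DC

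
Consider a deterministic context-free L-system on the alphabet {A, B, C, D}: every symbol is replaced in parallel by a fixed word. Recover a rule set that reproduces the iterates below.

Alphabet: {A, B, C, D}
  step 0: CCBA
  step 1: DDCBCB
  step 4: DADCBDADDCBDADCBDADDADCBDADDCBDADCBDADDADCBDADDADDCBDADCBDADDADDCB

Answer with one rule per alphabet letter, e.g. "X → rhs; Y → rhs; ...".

  step 0 ⇒ step 1: CCBA ⇒ D·D·CB·CB
    A ↦ CB
    B ↦ CB
    C ↦ D
    D ↦ DAD  (constrained at step 1)

A->CB, B->CB, C->D, D->DAD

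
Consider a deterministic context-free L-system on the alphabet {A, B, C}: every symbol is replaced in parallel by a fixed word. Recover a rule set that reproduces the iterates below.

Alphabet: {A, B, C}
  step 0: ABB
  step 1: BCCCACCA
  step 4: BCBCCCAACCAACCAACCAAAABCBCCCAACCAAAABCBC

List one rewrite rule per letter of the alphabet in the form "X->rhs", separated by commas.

  step 0 ⇒ step 1: ABB ⇒ BC·CCA·CCA
    A ↦ BC
    B ↦ CCA
    C ↦ A  (constrained at step 1)

A->BC, B->CCA, C->A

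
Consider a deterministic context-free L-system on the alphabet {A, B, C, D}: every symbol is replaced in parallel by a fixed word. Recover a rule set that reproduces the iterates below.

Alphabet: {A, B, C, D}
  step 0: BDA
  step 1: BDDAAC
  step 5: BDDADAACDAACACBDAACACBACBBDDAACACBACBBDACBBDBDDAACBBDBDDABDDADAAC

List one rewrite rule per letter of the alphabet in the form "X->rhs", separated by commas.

  step 0 ⇒ step 1: BDA ⇒ BD·DA·AC
    A ↦ AC
    B ↦ BD
    D ↦ DA
    C ↦ B  (constrained at step 1)

A->AC, B->BD, C->B, D->DA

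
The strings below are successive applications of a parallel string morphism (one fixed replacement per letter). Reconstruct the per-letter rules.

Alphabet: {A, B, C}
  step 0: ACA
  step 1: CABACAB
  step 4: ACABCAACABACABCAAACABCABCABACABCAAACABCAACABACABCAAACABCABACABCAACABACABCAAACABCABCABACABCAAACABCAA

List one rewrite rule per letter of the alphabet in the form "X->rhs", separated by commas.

A->CAB, B->CAA, C->A

  step 0 ⇒ step 1: ACA ⇒ CAB·A·CAB
    A ↦ CAB
    C ↦ A
    B ↦ CAA  (constrained at step 1)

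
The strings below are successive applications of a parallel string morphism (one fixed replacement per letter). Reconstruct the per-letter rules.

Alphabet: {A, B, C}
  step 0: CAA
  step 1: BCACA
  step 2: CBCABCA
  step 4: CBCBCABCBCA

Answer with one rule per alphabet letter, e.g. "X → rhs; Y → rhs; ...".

A->CA, B->C, C->B

  step 1 ⇒ step 2: BCACA ⇒ C·B·CA·B·CA
    A ↦ CA
    B ↦ C
    C ↦ B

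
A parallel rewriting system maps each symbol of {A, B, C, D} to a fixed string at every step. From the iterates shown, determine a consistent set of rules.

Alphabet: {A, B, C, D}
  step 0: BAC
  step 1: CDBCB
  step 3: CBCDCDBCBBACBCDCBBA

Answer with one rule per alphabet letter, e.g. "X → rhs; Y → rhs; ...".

  step 0 ⇒ step 1: BAC ⇒ CD·B·CB
    A ↦ B
    B ↦ CD
    C ↦ CB
    D ↦ BA  (constrained at step 1)

A->B, B->CD, C->CB, D->BA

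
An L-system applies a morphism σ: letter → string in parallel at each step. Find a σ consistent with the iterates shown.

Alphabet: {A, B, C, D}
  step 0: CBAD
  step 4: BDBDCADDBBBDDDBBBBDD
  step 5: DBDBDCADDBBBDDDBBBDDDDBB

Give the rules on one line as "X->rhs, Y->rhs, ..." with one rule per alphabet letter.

  step 4 ⇒ step 5: BDBDCADDBBBDDDBBBBDD ⇒ D·B·D·B·DCA·DDB·B·B·D·D·D·B·B·B·D·D·D·D·B·B
    A ↦ DDB
    B ↦ D
    C ↦ DCA
    D ↦ B

A->DDB, B->D, C->DCA, D->B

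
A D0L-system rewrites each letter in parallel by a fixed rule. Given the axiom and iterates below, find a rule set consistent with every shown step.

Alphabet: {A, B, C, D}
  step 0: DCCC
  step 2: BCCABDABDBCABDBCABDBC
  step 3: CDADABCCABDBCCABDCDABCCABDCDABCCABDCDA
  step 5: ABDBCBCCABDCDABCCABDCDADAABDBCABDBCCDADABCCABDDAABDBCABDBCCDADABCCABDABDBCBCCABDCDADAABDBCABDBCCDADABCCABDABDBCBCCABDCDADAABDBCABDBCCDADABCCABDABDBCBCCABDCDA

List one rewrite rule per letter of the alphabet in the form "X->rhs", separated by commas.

A->BC, B->C, C->DA, D->ABD

  step 2 ⇒ step 3: BCCABDABDBCABDBCABDBC ⇒ C·DA·DA·BC·C·ABD·BC·C·ABD·C·DA·BC·C·ABD·C·DA·BC·C·ABD·C·DA
    A ↦ BC
    B ↦ C
    C ↦ DA
    D ↦ ABD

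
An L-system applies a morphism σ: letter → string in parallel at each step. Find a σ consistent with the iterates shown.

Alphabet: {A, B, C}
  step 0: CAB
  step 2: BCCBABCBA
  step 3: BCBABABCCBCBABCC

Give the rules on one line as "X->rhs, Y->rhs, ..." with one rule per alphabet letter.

A->C, B->BC, C->BA

  step 2 ⇒ step 3: BCCBABCBA ⇒ BC·BA·BA·BC·C·BC·BA·BC·C
    A ↦ C
    B ↦ BC
    C ↦ BA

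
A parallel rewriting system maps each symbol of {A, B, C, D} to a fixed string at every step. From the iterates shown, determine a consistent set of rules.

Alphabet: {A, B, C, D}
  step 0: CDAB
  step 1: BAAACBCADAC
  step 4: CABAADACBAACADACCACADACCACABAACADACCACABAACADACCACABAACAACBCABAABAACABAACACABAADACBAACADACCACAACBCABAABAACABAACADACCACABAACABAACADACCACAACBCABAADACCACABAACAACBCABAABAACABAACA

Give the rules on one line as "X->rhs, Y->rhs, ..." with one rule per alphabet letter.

  step 0 ⇒ step 1: CDAB ⇒ BAA·ACB·CA·DAC
    A ↦ CA
    B ↦ DAC
    C ↦ BAA
    D ↦ ACB

A->CA, B->DAC, C->BAA, D->ACB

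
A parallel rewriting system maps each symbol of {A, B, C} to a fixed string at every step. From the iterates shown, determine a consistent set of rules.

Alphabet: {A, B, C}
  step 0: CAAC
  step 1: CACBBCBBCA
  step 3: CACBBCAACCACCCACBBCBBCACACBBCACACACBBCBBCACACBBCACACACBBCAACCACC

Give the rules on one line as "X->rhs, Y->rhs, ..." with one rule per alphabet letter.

A->CBB, B->ACC, C->CA

  step 0 ⇒ step 1: CAAC ⇒ CA·CBB·CBB·CA
    A ↦ CBB
    C ↦ CA
    B ↦ ACC  (constrained at step 1)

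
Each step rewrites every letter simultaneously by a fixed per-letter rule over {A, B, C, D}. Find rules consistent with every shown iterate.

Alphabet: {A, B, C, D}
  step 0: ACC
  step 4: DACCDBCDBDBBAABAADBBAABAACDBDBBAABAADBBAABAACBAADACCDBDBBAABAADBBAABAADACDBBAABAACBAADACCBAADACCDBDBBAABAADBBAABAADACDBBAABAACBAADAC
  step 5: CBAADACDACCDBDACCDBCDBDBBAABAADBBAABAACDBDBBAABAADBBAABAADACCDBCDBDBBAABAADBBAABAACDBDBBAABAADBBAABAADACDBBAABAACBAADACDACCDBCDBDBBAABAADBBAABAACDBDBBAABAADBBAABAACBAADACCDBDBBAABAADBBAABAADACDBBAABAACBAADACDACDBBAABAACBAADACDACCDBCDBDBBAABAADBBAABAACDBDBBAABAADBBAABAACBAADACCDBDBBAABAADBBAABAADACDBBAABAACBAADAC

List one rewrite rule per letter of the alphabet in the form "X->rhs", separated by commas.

  step 4 ⇒ step 5: DACCDBCDBDBBAABAADBBAABAACDBDBBAABAADBBAABAACBAADACCDBDBBAABAADBBAABAADACDBBAABAACBAADACCBAADACCDBDBBAABAADBBAABAADACDBBAABAACBAADAC ⇒ C·BAA·DAC·DAC·C·DB·DAC·C·DB·C·DB·DB·BAA·BAA·DB·BAA·BAA·C·DB·DB·BAA·BAA·DB·BAA·BAA·DAC·C·DB·C·DB·DB·BAA·BAA·DB·BAA·BAA·C·DB·DB·BAA·BAA·DB·BAA·BAA·DAC·DB·BAA·BAA·C·BAA·DAC·DAC·C·DB·C·DB·DB·BAA·BAA·DB·BAA·BAA·C·DB·DB·BAA·BAA·DB·BAA·BAA·C·BAA·DAC·C·DB·DB·BAA·BAA·DB·BAA·BAA·DAC·DB·BAA·BAA·C·BAA·DAC·DAC·DB·BAA·BAA·C·BAA·DAC·DAC·C·DB·C·DB·DB·BAA·BAA·DB·BAA·BAA·C·DB·DB·BAA·BAA·DB·BAA·BAA·C·BAA·DAC·C·DB·DB·BAA·BAA·DB·BAA·BAA·DAC·DB·BAA·BAA·C·BAA·DAC
    A ↦ BAA
    B ↦ DB
    C ↦ DAC
    D ↦ C

A->BAA, B->DB, C->DAC, D->C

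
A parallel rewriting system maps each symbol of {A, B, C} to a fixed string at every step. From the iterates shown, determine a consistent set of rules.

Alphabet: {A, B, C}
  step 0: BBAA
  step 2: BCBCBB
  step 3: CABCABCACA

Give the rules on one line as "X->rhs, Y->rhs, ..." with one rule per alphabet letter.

A->C, B->CA, C->B

  step 2 ⇒ step 3: BCBCBB ⇒ CA·B·CA·B·CA·CA
    B ↦ CA
    C ↦ B
    A ↦ C  (constrained at step 0)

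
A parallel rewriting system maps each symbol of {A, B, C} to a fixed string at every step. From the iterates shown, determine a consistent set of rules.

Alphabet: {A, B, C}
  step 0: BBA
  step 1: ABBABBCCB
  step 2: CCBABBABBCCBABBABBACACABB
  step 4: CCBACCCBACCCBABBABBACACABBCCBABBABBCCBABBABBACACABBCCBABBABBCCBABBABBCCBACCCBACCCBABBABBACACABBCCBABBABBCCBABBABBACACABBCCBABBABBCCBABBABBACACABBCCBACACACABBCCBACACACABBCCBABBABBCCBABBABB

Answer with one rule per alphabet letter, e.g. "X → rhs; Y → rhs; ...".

A->CCB, B->ABB, C->AC

  step 1 ⇒ step 2: ABBABBCCB ⇒ CCB·ABB·ABB·CCB·ABB·ABB·AC·AC·ABB
    A ↦ CCB
    B ↦ ABB
    C ↦ AC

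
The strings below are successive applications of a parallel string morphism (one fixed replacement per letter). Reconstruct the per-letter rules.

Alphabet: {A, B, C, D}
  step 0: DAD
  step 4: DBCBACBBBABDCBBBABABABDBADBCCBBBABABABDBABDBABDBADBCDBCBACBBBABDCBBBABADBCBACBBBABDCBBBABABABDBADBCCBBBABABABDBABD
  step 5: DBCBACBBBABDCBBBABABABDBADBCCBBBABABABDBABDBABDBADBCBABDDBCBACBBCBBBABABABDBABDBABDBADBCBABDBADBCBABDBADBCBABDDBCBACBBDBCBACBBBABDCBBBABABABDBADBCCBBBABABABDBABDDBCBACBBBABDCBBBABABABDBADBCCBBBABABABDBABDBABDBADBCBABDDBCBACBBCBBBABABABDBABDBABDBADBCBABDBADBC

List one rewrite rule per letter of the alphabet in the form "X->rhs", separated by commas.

A->BD, B->BA, C->CBB, D->DBC

  step 4 ⇒ step 5: DBCBACBBBABDCBBBABABABDBADBCCBBBABABABDBABDBABDBADBCDBCBACBBBABDCBBBABADBCBACBBBABDCBBBABABABDBADBCCBBBABABABDBABD ⇒ DBC·BA·CBB·BA·BD·CBB·BA·BA·BA·BD·BA·DBC·CBB·BA·BA·BA·BD·BA·BD·BA·BD·BA·DBC·BA·BD·DBC·BA·CBB·CBB·BA·BA·BA·BD·BA·BD·BA·BD·BA·DBC·BA·BD·BA·DBC·BA·BD·BA·DBC·BA·BD·DBC·BA·CBB·DBC·BA·CBB·BA·BD·CBB·BA·BA·BA·BD·BA·DBC·CBB·BA·BA·BA·BD·BA·BD·DBC·BA·CBB·BA·BD·CBB·BA·BA·BA·BD·BA·DBC·CBB·BA·BA·BA·BD·BA·BD·BA·BD·BA·DBC·BA·BD·DBC·BA·CBB·CBB·BA·BA·BA·BD·BA·BD·BA·BD·BA·DBC·BA·BD·BA·DBC
    A ↦ BD
    B ↦ BA
    C ↦ CBB
    D ↦ DBC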